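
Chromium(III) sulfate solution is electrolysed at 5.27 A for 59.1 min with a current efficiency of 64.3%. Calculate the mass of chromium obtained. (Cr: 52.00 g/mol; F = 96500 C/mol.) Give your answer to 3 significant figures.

2.16 g

Q = 5.27 × 3546 = 18690 C
n(e⁻) = 18690 / 96500 = 0.1937 mol
Cr³⁺ + 3e⁻ → Cr, so theoretical m(Cr) = 0.06457 × 52.00 = 3.358 g
Actual mass = 64.3% × 3.358 = 2.16 g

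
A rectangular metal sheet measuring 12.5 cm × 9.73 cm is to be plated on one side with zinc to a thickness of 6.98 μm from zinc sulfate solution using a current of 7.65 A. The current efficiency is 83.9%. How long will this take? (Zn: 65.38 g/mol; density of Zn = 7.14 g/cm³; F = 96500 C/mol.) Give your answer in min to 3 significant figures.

4.65 min

Plated area = 12.5 × 9.73 = 121.6 cm²
Volume = 121.6 × 6.98×10⁻⁴ cm = 0.08488 cm³
m(Zn) = 0.08488 × 7.14 = 0.6060 g
n(Zn) = 0.6060 / 65.38 = 0.009269 mol; n(e⁻) = 2 × 0.009269 = 0.01854 mol
Q = 0.01854 × 96500 / 0.839 = 2132 C
t = 2132 / 7.65 = 278.7 s = 4.65 min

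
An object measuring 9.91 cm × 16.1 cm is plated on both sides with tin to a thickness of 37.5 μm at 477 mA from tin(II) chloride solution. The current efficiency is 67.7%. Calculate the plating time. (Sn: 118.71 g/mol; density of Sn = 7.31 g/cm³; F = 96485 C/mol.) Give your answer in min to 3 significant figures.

Plated area = 2 × 9.91 × 16.1 = 319.1 cm²
Volume = 319.1 × 37.5×10⁻⁴ cm = 1.197 cm³
m(Sn) = 1.197 × 7.31 = 8.750 g
n(Sn) = 8.750 / 118.71 = 0.07371 mol; n(e⁻) = 2 × 0.07371 = 0.1474 mol
Q = 0.1474 × 96485 / 0.677 = 21010 C
t = 21010 / 0.477 = 44050 s = 734 min

734 min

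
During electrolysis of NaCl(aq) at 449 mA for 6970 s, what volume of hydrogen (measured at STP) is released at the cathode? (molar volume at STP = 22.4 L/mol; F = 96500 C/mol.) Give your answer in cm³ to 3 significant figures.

363 cm³

Q = 0.449 A × 6970 s = 3130 C
n(e⁻) = 3130 / 96500 = 0.03244 mol
2H⁺ + 2e⁻ → H₂, so n(H₂) = 0.03244 / 2 = 0.01622 mol
V = 0.01622 × 22.4 = 0.3633 L
= 363 cm³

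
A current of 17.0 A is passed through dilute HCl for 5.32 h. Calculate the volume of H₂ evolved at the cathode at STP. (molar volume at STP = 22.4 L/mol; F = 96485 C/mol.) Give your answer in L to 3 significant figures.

37.8 L

Q = 17.0 A × 19152 s = 3.256×10^5 C
Moles of electrons = 3.256×10^5 / 96485 = 3.375 mol
2H⁺ + 2e⁻ → H₂, so n(H₂) = 3.375 / 2 = 1.688 mol
V = 1.688 × 22.4 = 37.81 L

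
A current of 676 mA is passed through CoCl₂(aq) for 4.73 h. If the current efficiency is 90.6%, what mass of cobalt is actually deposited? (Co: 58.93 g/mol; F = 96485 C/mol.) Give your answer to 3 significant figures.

3.18 g

Q = 0.676 × 17028 = 11510 C
n(e⁻) = 11510 / 96485 = 0.1193 mol
Co²⁺ + 2e⁻ → Co, so theoretical m(Co) = 0.05965 × 58.93 = 3.515 g
Actual mass = 90.6% × 3.515 = 3.18 g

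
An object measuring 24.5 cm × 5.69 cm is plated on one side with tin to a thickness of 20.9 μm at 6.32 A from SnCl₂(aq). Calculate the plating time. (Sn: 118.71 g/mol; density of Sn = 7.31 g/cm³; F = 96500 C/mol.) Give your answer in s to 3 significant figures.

Plated area = 24.5 × 5.69 = 139.4 cm²
Volume = 139.4 × 20.9×10⁻⁴ cm = 0.2913 cm³
m(Sn) = 0.2913 × 7.31 = 2.129 g
n(Sn) = 2.129 / 118.71 = 0.01793 mol; n(e⁻) = 2 × 0.01793 = 0.03586 mol
Q = 0.03586 × 96500 = 3460 C
t = 3460 / 6.32 = 547.5 s

548 s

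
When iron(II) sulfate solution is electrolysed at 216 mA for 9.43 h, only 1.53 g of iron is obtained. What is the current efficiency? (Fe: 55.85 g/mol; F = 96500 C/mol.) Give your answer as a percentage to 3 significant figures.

Q = 0.216 × 33948 = 7333 C
n(e⁻) = 7333 / 96500 = 0.07599 mol
Fe²⁺ + 2e⁻ → Fe, so theoretical n(Fe) = 0.03800 mol → 2.122 g
Efficiency = 1.53 / 2.122 = 0.7210 = 72.1%

72.1%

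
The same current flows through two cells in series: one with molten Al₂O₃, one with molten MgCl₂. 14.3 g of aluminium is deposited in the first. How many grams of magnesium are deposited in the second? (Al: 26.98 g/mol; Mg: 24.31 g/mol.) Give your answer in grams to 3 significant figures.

19.3 g

n(Al) = 14.3 / 26.98 = 0.5300 mol
Al³⁺ + 3e⁻ → Al, so n(e⁻) = 3 × 0.5300 = 1.590 mol
The cells are in series, so the same charge (and hence the same n(e⁻) = 1.590 mol) passes through both.
Mg²⁺ + 2e⁻ → Mg, so n(Mg) = 1.590 / 2 = 0.7950 mol
m(Mg) = 0.7950 × 24.31 = 19.3 g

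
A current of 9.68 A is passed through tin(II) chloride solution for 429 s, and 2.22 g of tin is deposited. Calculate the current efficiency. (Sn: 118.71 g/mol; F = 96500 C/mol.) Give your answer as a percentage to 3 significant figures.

Q = 9.68 × 429 = 4153 C
n(e⁻) = 4153 / 96500 = 0.04304 mol
Sn²⁺ + 2e⁻ → Sn, so theoretical n(Sn) = 0.02152 mol → 2.555 g
Efficiency = 2.22 / 2.555 = 0.8689 = 86.9%

86.9%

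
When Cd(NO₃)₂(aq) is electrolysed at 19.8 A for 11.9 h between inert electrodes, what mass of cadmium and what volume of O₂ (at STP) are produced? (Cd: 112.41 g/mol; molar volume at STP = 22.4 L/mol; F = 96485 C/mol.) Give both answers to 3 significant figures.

Q = 19.8 × 42840 = 8.482×10^5 C; n(e⁻) = 8.482×10^5 / 96485 = 8.791 mol
Cathode: Cd²⁺ + 2e⁻ → Cd → n(Cd) = 8.791/2 = 4.396 mol → 494 g
Anode: 2H₂O → O₂ + 4H⁺ + 4e⁻ → n(O₂) = 8.791/4 = 2.198 mol → 49.2 L

494 g Cd; 49.2 L O₂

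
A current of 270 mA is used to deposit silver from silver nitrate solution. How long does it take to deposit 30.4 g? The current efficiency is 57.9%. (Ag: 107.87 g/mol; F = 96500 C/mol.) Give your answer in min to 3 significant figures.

n(Ag) = 30.4 / 107.87 = 0.2818 mol
Ag⁺ + e⁻ → Ag, so n(e⁻) = 0.2818 mol
Q = 0.2818 × 96500 / 0.579 = 46970 C
t = Q / I = 46970 / 0.270 = 1.740×10^5 s = 2900 min

2900 min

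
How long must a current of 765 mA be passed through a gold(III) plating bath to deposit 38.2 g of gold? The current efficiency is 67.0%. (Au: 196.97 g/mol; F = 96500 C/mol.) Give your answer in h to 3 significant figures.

30.4 h

n(Au) = 38.2 / 196.97 = 0.1939 mol
Au³⁺ + 3e⁻ → Au, so n(e⁻) = 3 × 0.1939 = 0.5817 mol
Q = 0.5817 × 96500 / 0.670 = 83780 C
t = Q / I = 83780 / 0.765 = 1.095×10^5 s = 30.4 h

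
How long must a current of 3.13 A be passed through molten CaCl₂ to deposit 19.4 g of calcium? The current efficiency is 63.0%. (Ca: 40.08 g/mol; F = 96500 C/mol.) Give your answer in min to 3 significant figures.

790 min

n(Ca) = 19.4 / 40.08 = 0.4840 mol
Ca²⁺ + 2e⁻ → Ca, so n(e⁻) = 2 × 0.4840 = 0.9680 mol
Q = 0.9680 × 96500 / 0.630 = 1.483×10^5 C
t = Q / I = 1.483×10^5 / 3.13 = 47380 s = 790 min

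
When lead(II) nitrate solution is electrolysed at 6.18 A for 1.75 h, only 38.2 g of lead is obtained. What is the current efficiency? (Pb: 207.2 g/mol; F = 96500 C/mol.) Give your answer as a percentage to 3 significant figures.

Q = 6.18 × 6300 = 38930 C
n(e⁻) = 38930 / 96500 = 0.4034 mol
Pb²⁺ + 2e⁻ → Pb, so theoretical n(Pb) = 0.2017 mol → 41.79 g
Efficiency = 38.2 / 41.79 = 0.9141 = 91.4%

91.4%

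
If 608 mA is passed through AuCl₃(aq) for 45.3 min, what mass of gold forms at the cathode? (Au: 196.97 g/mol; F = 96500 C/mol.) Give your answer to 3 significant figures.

Q = 0.608 A × 2718 s = 1653 C
Moles of electrons = 1653 / 96500 = 0.01713 mol
Au³⁺ + 3e⁻ → Au, so n(Au) = 0.01713 / 3 = 0.005710 mol
m = 0.005710 × 196.97 = 1.12 g

1.12 g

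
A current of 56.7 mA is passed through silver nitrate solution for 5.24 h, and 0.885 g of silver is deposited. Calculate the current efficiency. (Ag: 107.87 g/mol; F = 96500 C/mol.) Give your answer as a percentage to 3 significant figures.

74.0%

Q = 0.0567 × 18864 = 1070 C
n(e⁻) = 1070 / 96500 = 0.01109 mol
Ag⁺ + e⁻ → Ag, so theoretical n(Ag) = 0.01109 mol → 1.196 g
Efficiency = 0.885 / 1.196 = 0.7400 = 74.0%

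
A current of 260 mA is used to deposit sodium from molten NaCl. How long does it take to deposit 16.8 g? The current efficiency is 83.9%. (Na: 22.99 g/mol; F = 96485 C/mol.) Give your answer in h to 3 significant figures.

n(Na) = 16.8 / 22.99 = 0.7308 mol
Na⁺ + e⁻ → Na, so n(e⁻) = 0.7308 mol
Q = 0.7308 × 96485 / 0.839 = 84040 C
t = Q / I = 84040 / 0.260 = 3.232×10^5 s = 89.8 h

89.8 h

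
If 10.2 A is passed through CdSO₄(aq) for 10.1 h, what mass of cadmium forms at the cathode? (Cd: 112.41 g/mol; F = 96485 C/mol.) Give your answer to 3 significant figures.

Q = 10.2 A × 36360 s = 3.709×10^5 C
n(e⁻) = Q/F = 3.709×10^5/96485 = 3.844 mol
Cd²⁺ + 2e⁻ → Cd, so n(Cd) = 3.844 / 2 = 1.922 mol
m = 1.922 × 112.41 = 216 g

216 g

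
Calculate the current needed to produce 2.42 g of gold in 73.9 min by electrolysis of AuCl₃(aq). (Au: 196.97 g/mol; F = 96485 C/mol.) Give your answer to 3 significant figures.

0.802 A

n(Au) = 2.42 / 196.97 = 0.01229 mol
Au³⁺ + 3e⁻ → Au, so n(e⁻) = 3 × 0.01229 = 0.03687 mol
Q = 0.03687 × 96485 = 3557 C
I = Q / t = 3557 / 4434 s = 0.802 A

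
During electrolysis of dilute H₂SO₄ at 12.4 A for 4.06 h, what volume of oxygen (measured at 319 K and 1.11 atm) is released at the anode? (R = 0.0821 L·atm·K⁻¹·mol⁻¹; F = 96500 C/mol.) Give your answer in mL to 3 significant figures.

11100 mL

Charge passed = 12.4 × 14616 = 1.812×10^5 C
n(e⁻) = 1.812×10^5 / 96500 = 1.878 mol
2H₂O → O₂ + 4H⁺ + 4e⁻, so n(O₂) = 1.878 / 4 = 0.4695 mol
V = nRT/P = 0.4695 × 0.0821 × 319 / 1.11 = 11.08 L
= 11100 mL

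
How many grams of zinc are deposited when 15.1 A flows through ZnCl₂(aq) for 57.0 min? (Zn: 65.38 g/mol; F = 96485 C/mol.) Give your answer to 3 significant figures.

17.5 g

Q = 15.1 A × 3420 s = 51640 C
n(e⁻) = Q/F = 51640/96485 = 0.5352 mol
Zn²⁺ + 2e⁻ → Zn, so n(Zn) = 0.5352 / 2 = 0.2676 mol
m = 0.2676 × 65.38 = 17.5 g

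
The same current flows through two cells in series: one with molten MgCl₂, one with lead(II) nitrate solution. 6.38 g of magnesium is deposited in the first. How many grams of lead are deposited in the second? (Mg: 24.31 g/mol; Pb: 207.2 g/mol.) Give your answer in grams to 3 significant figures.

54.4 g

n(Mg) = 6.38 / 24.31 = 0.2624 mol
Mg²⁺ + 2e⁻ → Mg, so n(e⁻) = 2 × 0.2624 = 0.5248 mol
The cells are in series, so the same charge (and hence the same n(e⁻) = 0.5248 mol) passes through both.
Pb²⁺ + 2e⁻ → Pb, so n(Pb) = 0.5248 / 2 = 0.2624 mol
m(Pb) = 0.2624 × 207.2 = 54.4 g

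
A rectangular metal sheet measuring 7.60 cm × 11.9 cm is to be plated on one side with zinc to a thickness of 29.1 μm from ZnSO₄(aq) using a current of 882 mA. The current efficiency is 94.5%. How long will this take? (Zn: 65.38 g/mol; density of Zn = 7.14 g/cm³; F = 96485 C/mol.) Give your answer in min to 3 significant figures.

111 min

Plated area = 7.60 × 11.9 = 90.44 cm²
Volume = 90.44 × 29.1×10⁻⁴ cm = 0.2632 cm³
m(Zn) = 0.2632 × 7.14 = 1.879 g
n(Zn) = 1.879 / 65.38 = 0.02874 mol; n(e⁻) = 2 × 0.02874 = 0.05748 mol
Q = 0.05748 × 96485 / 0.945 = 5869 C
t = 5869 / 0.882 = 6654 s = 111 min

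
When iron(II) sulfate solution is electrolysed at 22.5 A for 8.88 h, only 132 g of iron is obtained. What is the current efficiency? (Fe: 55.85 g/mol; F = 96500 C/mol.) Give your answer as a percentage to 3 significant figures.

Q = 22.5 × 31968 = 7.193×10^5 C
n(e⁻) = 7.193×10^5 / 96500 = 7.454 mol
Fe²⁺ + 2e⁻ → Fe, so theoretical n(Fe) = 3.727 mol → 208.2 g
Efficiency = 132 / 208.2 = 0.6340 = 63.4%

63.4%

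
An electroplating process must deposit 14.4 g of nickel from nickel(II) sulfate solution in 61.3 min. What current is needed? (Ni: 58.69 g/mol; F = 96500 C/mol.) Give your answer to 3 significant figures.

12.9 A

n(Ni) = 14.4 / 58.69 = 0.2454 mol
Ni²⁺ + 2e⁻ → Ni, so n(e⁻) = 2 × 0.2454 = 0.4908 mol
Q = 0.4908 × 96500 = 47360 C
I = Q / t = 47360 / 3678 s = 12.9 A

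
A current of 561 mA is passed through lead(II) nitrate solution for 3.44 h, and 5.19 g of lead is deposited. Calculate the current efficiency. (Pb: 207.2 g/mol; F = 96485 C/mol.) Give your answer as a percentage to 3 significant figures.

Q = 0.561 × 12384 = 6947 C
n(e⁻) = 6947 / 96485 = 0.07200 mol
Pb²⁺ + 2e⁻ → Pb, so theoretical n(Pb) = 0.03600 mol → 7.459 g
Efficiency = 5.19 / 7.459 = 0.6958 = 69.6%

69.6%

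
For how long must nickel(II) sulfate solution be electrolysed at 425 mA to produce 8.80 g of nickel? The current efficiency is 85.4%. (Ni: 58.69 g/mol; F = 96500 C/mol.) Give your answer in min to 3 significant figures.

n(Ni) = 8.80 / 58.69 = 0.1499 mol
Ni²⁺ + 2e⁻ → Ni, so n(e⁻) = 2 × 0.1499 = 0.2998 mol
Q = 0.2998 × 96500 / 0.854 = 33880 C
t = Q / I = 33880 / 0.425 = 79720 s = 1330 min

1330 min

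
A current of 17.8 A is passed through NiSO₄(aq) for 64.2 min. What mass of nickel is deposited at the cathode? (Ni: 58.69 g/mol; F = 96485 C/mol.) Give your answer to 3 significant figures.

Charge passed = 17.8 × 3852 = 68570 C
n(e⁻) = 68570 / 96485 = 0.7107 mol
Ni²⁺ + 2e⁻ → Ni, so n(Ni) = 0.7107 / 2 = 0.3554 mol
m = 0.3554 × 58.69 = 20.9 g

20.9 g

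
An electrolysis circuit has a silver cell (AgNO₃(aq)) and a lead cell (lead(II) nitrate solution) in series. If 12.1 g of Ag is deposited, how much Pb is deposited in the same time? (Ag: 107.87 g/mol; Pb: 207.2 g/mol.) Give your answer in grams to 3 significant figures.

n(Ag) = 12.1 / 107.87 = 0.1122 mol
Ag⁺ + e⁻ → Ag, so n(e⁻) = 0.1122 mol
Same current for the same time ⇒ same n(e⁻) = 0.1122 mol in both cells.
Pb²⁺ + 2e⁻ → Pb, so n(Pb) = 0.1122 / 2 = 0.05610 mol
m(Pb) = 0.05610 × 207.2 = 11.6 g

11.6 g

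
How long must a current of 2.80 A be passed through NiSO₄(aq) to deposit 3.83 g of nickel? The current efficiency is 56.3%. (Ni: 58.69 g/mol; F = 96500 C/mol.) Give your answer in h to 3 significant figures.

2.22 h

n(Ni) = 3.83 / 58.69 = 0.06526 mol
Ni²⁺ + 2e⁻ → Ni, so n(e⁻) = 2 × 0.06526 = 0.1305 mol
Q = 0.1305 × 96500 / 0.563 = 22370 C
t = Q / I = 22370 / 2.80 = 7989 s = 2.22 h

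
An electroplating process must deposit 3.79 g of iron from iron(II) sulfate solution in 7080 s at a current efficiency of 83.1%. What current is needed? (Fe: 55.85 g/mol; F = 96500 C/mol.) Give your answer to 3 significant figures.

2.23 A

n(Fe) = 3.79 / 55.85 = 0.06786 mol
Fe²⁺ + 2e⁻ → Fe, so n(e⁻) = 2 × 0.06786 = 0.1357 mol
Q = 0.1357 × 96500 / 0.831 = 15760 C
I = Q / t = 15760 / 7080 s = 2.23 A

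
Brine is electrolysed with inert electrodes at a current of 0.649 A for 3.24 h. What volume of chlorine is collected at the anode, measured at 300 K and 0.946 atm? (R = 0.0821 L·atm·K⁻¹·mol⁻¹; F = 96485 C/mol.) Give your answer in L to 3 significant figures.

Charge passed = 0.649 × 11664 = 7570 C
n(e⁻) = 7570 / 96485 = 0.07846 mol
2Cl⁻ → Cl₂ + 2e⁻, so n(Cl₂) = 0.07846 / 2 = 0.03923 mol
V = nRT/P = 0.03923 × 0.0821 × 300 / 0.946 = 1.021 L

1.02 L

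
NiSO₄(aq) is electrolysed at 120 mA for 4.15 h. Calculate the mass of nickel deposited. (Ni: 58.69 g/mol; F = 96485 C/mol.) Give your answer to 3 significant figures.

0.545 g

Q = It = 0.120 × 14940 = 1793 C
n(e⁻) = Q/F = 1793/96485 = 0.01858 mol
Ni²⁺ + 2e⁻ → Ni, so n(Ni) = 0.01858 / 2 = 0.009290 mol
m = 0.009290 × 58.69 = 0.545 g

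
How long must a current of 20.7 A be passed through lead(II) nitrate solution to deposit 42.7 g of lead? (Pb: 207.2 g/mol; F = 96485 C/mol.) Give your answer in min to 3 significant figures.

32.0 min

n(Pb) = 42.7 / 207.2 = 0.2061 mol
Pb²⁺ + 2e⁻ → Pb, so n(e⁻) = 2 × 0.2061 = 0.4122 mol
Q = 0.4122 × 96485 = 39770 C
t = Q / I = 39770 / 20.7 = 1921 s = 32.0 min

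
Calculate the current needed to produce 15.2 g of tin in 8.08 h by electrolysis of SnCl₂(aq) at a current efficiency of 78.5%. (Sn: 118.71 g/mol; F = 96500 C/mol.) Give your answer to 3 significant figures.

1.08 A

n(Sn) = 15.2 / 118.71 = 0.1280 mol
Sn²⁺ + 2e⁻ → Sn, so n(e⁻) = 2 × 0.1280 = 0.2560 mol
Q = 0.2560 × 96500 / 0.785 = 31470 C
I = Q / t = 31470 / 29088 s = 1.08 A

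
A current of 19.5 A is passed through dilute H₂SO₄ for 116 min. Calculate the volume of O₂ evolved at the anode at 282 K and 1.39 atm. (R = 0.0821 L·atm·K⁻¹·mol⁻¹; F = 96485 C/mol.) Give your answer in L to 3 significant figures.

Q = 19.5 A × 6960 s = 1.357×10^5 C
n(e⁻) = Q/F = 1.357×10^5/96485 = 1.406 mol
2H₂O → O₂ + 4H⁺ + 4e⁻, so n(O₂) = 1.406 / 4 = 0.3515 mol
V = nRT/P = 0.3515 × 0.0821 × 282 / 1.39 = 5.855 L

5.86 L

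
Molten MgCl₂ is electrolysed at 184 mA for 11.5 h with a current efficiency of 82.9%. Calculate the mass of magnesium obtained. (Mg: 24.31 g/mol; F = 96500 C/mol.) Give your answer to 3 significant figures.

Q = 0.184 × 41400 = 7618 C
n(e⁻) = 7618 / 96500 = 0.07894 mol
Mg²⁺ + 2e⁻ → Mg, so theoretical m(Mg) = 0.03947 × 24.31 = 0.9595 g
Actual mass = 82.9% × 0.9595 = 0.795 g

0.795 g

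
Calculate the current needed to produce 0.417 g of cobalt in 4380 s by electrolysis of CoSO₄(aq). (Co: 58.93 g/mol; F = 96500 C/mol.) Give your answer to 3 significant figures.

n(Co) = 0.417 / 58.93 = 0.007076 mol
Co²⁺ + 2e⁻ → Co, so n(e⁻) = 2 × 0.007076 = 0.01415 mol
Q = 0.01415 × 96500 = 1365 C
I = Q / t = 1365 / 4380 s = 0.312 A

0.312 A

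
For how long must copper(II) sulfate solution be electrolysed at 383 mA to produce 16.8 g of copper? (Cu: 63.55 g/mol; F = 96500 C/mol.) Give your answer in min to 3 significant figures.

2220 min

n(Cu) = 16.8 / 63.55 = 0.2644 mol
Cu²⁺ + 2e⁻ → Cu, so n(e⁻) = 2 × 0.2644 = 0.5288 mol
Q = 0.5288 × 96500 = 51030 C
t = Q / I = 51030 / 0.383 = 1.332×10^5 s = 2220 min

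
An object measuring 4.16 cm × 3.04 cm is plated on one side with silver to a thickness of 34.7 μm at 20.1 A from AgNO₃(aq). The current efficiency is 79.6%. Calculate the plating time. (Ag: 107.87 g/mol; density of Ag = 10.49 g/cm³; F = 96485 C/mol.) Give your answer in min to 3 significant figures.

Plated area = 4.16 × 3.04 = 12.65 cm²
Volume = 12.65 × 34.7×10⁻⁴ cm = 0.04390 cm³
m(Ag) = 0.04390 × 10.49 = 0.4605 g
n(Ag) = 0.4605 / 107.87 = 0.004269 mol; n(e⁻) = 0.004269 mol
Q = 0.004269 × 96485 / 0.796 = 517.5 C
t = 517.5 / 20.1 = 25.75 s = 0.429 min

0.429 min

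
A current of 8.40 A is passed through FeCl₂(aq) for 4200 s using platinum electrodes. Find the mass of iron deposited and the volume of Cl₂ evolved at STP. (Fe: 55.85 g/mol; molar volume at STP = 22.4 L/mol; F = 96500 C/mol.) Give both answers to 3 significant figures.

10.2 g Fe; 4.09 L Cl₂

Q = 8.40 × 4200 = 35280 C; n(e⁻) = 35280 / 96500 = 0.3656 mol
Cathode: Fe²⁺ + 2e⁻ → Fe → n(Fe) = 0.3656/2 = 0.1828 mol → 10.2 g
Anode: 2Cl⁻ → Cl₂ + 2e⁻ → n(Cl₂) = 0.3656/2 = 0.1828 mol → 4.09 L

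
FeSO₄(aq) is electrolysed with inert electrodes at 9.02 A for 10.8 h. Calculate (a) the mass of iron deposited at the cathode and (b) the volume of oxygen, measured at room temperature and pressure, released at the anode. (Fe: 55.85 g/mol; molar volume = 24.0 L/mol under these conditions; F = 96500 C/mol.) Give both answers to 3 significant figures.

101 g Fe; 21.8 L O₂

Q = 9.02 × 38880 = 3.507×10^5 C; n(e⁻) = 3.507×10^5 / 96500 = 3.634 mol
Cathode: Fe²⁺ + 2e⁻ → Fe → n(Fe) = 3.634/2 = 1.817 mol → 101 g
Anode: 2H₂O → O₂ + 4H⁺ + 4e⁻ → n(O₂) = 3.634/4 = 0.9085 mol → 21.8 L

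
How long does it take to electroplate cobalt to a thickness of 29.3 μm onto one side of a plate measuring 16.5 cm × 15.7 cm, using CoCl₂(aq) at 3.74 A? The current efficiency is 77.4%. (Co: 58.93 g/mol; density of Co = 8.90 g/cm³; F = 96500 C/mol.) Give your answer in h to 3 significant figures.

2.12 h

Plated area = 16.5 × 15.7 = 259.1 cm²
Volume = 259.1 × 29.3×10⁻⁴ cm = 0.7592 cm³
m(Co) = 0.7592 × 8.90 = 6.757 g
n(Co) = 6.757 / 58.93 = 0.1147 mol; n(e⁻) = 2 × 0.1147 = 0.2294 mol
Q = 0.2294 × 96500 / 0.774 = 28600 C
t = 28600 / 3.74 = 7647 s = 2.12 h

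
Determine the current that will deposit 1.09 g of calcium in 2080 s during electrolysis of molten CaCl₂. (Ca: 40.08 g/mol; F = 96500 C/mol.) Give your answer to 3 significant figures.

2.52 A

n(Ca) = 1.09 / 40.08 = 0.02720 mol
Ca²⁺ + 2e⁻ → Ca, so n(e⁻) = 2 × 0.02720 = 0.05440 mol
Q = 0.05440 × 96500 = 5250 C
I = Q / t = 5250 / 2080 s = 2.52 A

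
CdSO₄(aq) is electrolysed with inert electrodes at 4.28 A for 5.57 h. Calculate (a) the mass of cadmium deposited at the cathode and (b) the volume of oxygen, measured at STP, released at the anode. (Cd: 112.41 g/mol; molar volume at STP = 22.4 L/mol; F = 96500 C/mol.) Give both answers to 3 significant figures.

Q = 4.28 × 20052 = 85820 C; n(e⁻) = 85820 / 96500 = 0.8893 mol
Cathode: Cd²⁺ + 2e⁻ → Cd → n(Cd) = 0.8893/2 = 0.4447 mol → 50.0 g
Anode: 2H₂O → O₂ + 4H⁺ + 4e⁻ → n(O₂) = 0.8893/4 = 0.2223 mol → 4.98 L

50.0 g Cd; 4.98 L O₂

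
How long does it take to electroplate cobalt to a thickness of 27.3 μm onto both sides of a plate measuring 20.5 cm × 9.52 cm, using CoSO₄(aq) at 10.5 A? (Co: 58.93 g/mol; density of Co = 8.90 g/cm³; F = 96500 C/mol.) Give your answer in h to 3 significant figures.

0.822 h

Plated area = 2 × 20.5 × 9.52 = 390.3 cm²
Volume = 390.3 × 27.3×10⁻⁴ cm = 1.066 cm³
m(Co) = 1.066 × 8.90 = 9.487 g
n(Co) = 9.487 / 58.93 = 0.1610 mol; n(e⁻) = 2 × 0.1610 = 0.3220 mol
Q = 0.3220 × 96500 = 31070 C
t = 31070 / 10.5 = 2959 s = 0.822 h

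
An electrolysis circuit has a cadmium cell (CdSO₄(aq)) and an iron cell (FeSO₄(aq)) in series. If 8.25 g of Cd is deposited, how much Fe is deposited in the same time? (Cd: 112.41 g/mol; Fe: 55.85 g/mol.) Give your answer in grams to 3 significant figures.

4.10 g

n(Cd) = 8.25 / 112.41 = 0.07339 mol
Cd²⁺ + 2e⁻ → Cd, so n(e⁻) = 2 × 0.07339 = 0.1468 mol
In series, the same 0.1468 mol of electrons flows through the second cell.
Fe²⁺ + 2e⁻ → Fe, so n(Fe) = 0.1468 / 2 = 0.07340 mol
m(Fe) = 0.07340 × 55.85 = 4.10 g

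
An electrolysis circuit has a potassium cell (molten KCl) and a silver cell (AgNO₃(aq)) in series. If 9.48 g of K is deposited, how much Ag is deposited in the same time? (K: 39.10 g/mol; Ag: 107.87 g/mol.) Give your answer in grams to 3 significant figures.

26.2 g

n(K) = 9.48 / 39.10 = 0.2425 mol
K⁺ + e⁻ → K, so n(e⁻) = 0.2425 mol
Since the cells are in series, n(e⁻) in the Ag cell is also 0.2425 mol.
Ag⁺ + e⁻ → Ag, so n(Ag) = 0.2425 mol
m(Ag) = 0.2425 × 107.87 = 26.2 g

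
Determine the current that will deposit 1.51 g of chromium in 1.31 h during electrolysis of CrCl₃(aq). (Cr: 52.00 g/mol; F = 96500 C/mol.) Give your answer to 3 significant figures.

n(Cr) = 1.51 / 52.00 = 0.02904 mol
Cr³⁺ + 3e⁻ → Cr, so n(e⁻) = 3 × 0.02904 = 0.08712 mol
Q = 0.08712 × 96500 = 8407 C
I = Q / t = 8407 / 4716 s = 1.78 A

1.78 A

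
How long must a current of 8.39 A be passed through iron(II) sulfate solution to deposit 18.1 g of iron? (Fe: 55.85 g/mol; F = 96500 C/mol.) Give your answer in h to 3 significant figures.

n(Fe) = 18.1 / 55.85 = 0.3241 mol
Fe²⁺ + 2e⁻ → Fe, so n(e⁻) = 2 × 0.3241 = 0.6482 mol
Q = 0.6482 × 96500 = 62550 C
t = Q / I = 62550 / 8.39 = 7455 s = 2.07 h

2.07 h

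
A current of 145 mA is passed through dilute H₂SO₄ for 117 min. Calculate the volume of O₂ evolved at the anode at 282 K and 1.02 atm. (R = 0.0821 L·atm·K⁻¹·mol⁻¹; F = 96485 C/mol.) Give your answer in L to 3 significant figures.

0.0599 L

Charge passed = 0.145 × 7020 = 1018 C
Moles of electrons = 1018 / 96485 = 0.01055 mol
2H₂O → O₂ + 4H⁺ + 4e⁻, so n(O₂) = 0.01055 / 4 = 0.002638 mol
V = nRT/P = 0.002638 × 0.0821 × 282 / 1.02 = 0.05988 L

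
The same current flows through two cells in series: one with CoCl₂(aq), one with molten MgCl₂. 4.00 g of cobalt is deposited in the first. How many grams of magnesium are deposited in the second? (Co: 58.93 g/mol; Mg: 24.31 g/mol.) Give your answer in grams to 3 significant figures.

1.65 g

n(Co) = 4.00 / 58.93 = 0.06788 mol
Co²⁺ + 2e⁻ → Co, so n(e⁻) = 2 × 0.06788 = 0.1358 mol
Since the cells are in series, n(e⁻) in the Mg cell is also 0.1358 mol.
Mg²⁺ + 2e⁻ → Mg, so n(Mg) = 0.1358 / 2 = 0.06790 mol
m(Mg) = 0.06790 × 24.31 = 1.65 g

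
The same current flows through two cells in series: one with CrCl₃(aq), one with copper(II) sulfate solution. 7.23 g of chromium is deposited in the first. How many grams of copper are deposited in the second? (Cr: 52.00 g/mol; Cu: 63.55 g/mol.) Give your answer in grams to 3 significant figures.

13.3 g

n(Cr) = 7.23 / 52.00 = 0.1390 mol
Cr³⁺ + 3e⁻ → Cr, so n(e⁻) = 3 × 0.1390 = 0.4170 mol
Since the cells are in series, n(e⁻) in the Cu cell is also 0.4170 mol.
Cu²⁺ + 2e⁻ → Cu, so n(Cu) = 0.4170 / 2 = 0.2085 mol
m(Cu) = 0.2085 × 63.55 = 13.3 g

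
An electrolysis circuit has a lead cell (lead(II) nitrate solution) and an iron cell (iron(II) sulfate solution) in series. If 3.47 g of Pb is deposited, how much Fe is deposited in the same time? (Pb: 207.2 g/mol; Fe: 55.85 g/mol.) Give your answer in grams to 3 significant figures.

n(Pb) = 3.47 / 207.2 = 0.01675 mol
Pb²⁺ + 2e⁻ → Pb, so n(e⁻) = 2 × 0.01675 = 0.03350 mol
The cells are in series, so the same charge (and hence the same n(e⁻) = 0.03350 mol) passes through both.
Fe²⁺ + 2e⁻ → Fe, so n(Fe) = 0.03350 / 2 = 0.01675 mol
m(Fe) = 0.01675 × 55.85 = 0.935 g

0.935 g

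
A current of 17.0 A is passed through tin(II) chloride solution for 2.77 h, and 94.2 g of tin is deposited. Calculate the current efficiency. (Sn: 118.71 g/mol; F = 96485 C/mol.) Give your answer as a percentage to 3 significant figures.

Q = 17.0 × 9972 = 1.695×10^5 C
n(e⁻) = 1.695×10^5 / 96485 = 1.757 mol
Sn²⁺ + 2e⁻ → Sn, so theoretical n(Sn) = 0.8785 mol → 104.3 g
Efficiency = 94.2 / 104.3 = 0.9032 = 90.3%

90.3%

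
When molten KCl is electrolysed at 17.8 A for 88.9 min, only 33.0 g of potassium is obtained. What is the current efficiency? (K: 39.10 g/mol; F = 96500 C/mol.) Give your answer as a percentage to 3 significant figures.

85.8%

Q = 17.8 × 5334 = 94950 C
n(e⁻) = 94950 / 96500 = 0.9839 mol
K⁺ + e⁻ → K, so theoretical n(K) = 0.9839 mol → 38.47 g
Efficiency = 33.0 / 38.47 = 0.8578 = 85.8%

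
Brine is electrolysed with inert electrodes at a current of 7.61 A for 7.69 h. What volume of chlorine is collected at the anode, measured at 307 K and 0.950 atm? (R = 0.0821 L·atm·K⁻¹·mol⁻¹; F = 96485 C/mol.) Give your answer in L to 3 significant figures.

Q = 7.61 A × 27684 s = 2.107×10^5 C
n(e⁻) = 2.107×10^5 / 96485 = 2.184 mol
2Cl⁻ → Cl₂ + 2e⁻, so n(Cl₂) = 2.184 / 2 = 1.092 mol
V = nRT/P = 1.092 × 0.0821 × 307 / 0.950 = 28.97 L

29.0 L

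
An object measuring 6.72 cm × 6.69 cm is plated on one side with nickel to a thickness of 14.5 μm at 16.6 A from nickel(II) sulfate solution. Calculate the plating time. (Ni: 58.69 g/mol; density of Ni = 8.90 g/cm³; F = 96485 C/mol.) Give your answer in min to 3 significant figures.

1.92 min

Plated area = 6.72 × 6.69 = 44.96 cm²
Volume = 44.96 × 14.5×10⁻⁴ cm = 0.06519 cm³
m(Ni) = 0.06519 × 8.90 = 0.5802 g
n(Ni) = 0.5802 / 58.69 = 0.009886 mol; n(e⁻) = 2 × 0.009886 = 0.01977 mol
Q = 0.01977 × 96485 = 1908 C
t = 1908 / 16.6 = 114.9 s = 1.92 min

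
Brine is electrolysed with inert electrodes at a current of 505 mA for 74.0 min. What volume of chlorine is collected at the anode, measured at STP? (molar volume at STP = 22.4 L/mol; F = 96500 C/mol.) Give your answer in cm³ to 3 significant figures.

260 cm³

Q = 0.505 A × 4440 s = 2242 C
Moles of electrons = 2242 / 96500 = 0.02323 mol
2Cl⁻ → Cl₂ + 2e⁻, so n(Cl₂) = 0.02323 / 2 = 0.01162 mol
V = 0.01162 × 22.4 = 0.2603 L
= 260 cm³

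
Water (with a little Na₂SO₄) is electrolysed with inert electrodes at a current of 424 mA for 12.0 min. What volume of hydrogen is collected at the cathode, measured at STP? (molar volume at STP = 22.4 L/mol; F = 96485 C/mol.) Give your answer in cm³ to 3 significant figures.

Q = It = 0.424 × 720 = 305.3 C
n(e⁻) = Q/F = 305.3/96485 = 0.003164 mol
2H⁺ + 2e⁻ → H₂, so n(H₂) = 0.003164 / 2 = 0.001582 mol
V = 0.001582 × 22.4 = 0.03544 L
= 35.4 cm³

35.4 cm³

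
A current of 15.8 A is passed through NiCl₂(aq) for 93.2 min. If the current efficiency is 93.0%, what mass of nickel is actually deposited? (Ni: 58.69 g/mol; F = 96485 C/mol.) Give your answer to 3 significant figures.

25.0 g

Q = 15.8 × 5592 = 88350 C
n(e⁻) = 88350 / 96485 = 0.9157 mol
Ni²⁺ + 2e⁻ → Ni, so theoretical m(Ni) = 0.4579 × 58.69 = 26.87 g
Actual mass = 93.0% × 26.87 = 25.0 g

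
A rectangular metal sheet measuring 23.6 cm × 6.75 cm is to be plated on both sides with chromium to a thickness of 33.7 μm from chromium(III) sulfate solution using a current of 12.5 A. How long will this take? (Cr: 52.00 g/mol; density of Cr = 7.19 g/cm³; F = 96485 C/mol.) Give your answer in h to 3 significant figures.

Plated area = 2 × 23.6 × 6.75 = 318.6 cm²
Volume = 318.6 × 33.7×10⁻⁴ cm = 1.074 cm³
m(Cr) = 1.074 × 7.19 = 7.722 g
n(Cr) = 7.722 / 52.00 = 0.1485 mol; n(e⁻) = 3 × 0.1485 = 0.4455 mol
Q = 0.4455 × 96485 = 42980 C
t = 42980 / 12.5 = 3438 s = 0.955 h

0.955 h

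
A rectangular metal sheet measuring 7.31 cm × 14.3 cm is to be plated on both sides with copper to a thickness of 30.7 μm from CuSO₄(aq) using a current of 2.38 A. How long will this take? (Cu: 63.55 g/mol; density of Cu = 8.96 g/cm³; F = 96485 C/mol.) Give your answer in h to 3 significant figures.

Plated area = 2 × 7.31 × 14.3 = 209.1 cm²
Volume = 209.1 × 30.7×10⁻⁴ cm = 0.6419 cm³
m(Cu) = 0.6419 × 8.96 = 5.751 g
n(Cu) = 5.751 / 63.55 = 0.09050 mol; n(e⁻) = 2 × 0.09050 = 0.1810 mol
Q = 0.1810 × 96485 = 17460 C
t = 17460 / 2.38 = 7336 s = 2.04 h

2.04 h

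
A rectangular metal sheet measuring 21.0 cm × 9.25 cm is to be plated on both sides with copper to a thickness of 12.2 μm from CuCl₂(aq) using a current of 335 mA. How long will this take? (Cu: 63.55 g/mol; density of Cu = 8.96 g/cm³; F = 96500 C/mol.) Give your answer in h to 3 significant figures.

10.7 h

Plated area = 2 × 21.0 × 9.25 = 388.5 cm²
Volume = 388.5 × 12.2×10⁻⁴ cm = 0.4740 cm³
m(Cu) = 0.4740 × 8.96 = 4.247 g
n(Cu) = 4.247 / 63.55 = 0.06683 mol; n(e⁻) = 2 × 0.06683 = 0.1337 mol
Q = 0.1337 × 96500 = 12900 C
t = 12900 / 0.335 = 38510 s = 10.7 h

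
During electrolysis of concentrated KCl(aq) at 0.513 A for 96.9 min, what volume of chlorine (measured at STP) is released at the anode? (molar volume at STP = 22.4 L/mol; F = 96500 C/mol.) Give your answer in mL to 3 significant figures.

346 mL

Q = It = 0.513 × 5814 = 2983 C
Moles of electrons = 2983 / 96500 = 0.03091 mol
2Cl⁻ → Cl₂ + 2e⁻, so n(Cl₂) = 0.03091 / 2 = 0.01546 mol
V = 0.01546 × 22.4 = 0.3463 L
= 346 mL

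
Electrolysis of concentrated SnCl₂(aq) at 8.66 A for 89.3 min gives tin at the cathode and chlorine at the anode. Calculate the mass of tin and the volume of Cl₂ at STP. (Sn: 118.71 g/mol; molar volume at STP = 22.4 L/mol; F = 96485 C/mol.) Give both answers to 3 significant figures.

Q = 8.66 × 5358 = 46400 C; n(e⁻) = 46400 / 96485 = 0.4809 mol
Cathode: Sn²⁺ + 2e⁻ → Sn → n(Sn) = 0.4809/2 = 0.2405 mol → 28.5 g
Anode: 2Cl⁻ → Cl₂ + 2e⁻ → n(Cl₂) = 0.4809/2 = 0.2405 mol → 5.39 L

28.5 g Sn; 5.39 L Cl₂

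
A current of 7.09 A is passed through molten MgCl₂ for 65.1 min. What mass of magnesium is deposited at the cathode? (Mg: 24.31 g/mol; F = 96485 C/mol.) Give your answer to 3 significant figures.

3.49 g

Q = 7.09 A × 3906 s = 27690 C
n(e⁻) = 27690 / 96485 = 0.2870 mol
Mg²⁺ + 2e⁻ → Mg, so n(Mg) = 0.2870 / 2 = 0.1435 mol
m = 0.1435 × 24.31 = 3.49 g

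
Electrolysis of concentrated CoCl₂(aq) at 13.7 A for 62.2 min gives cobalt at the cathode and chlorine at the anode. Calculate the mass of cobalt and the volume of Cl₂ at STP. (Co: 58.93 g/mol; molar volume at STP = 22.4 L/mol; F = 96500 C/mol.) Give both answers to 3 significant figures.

Q = 13.7 × 3732 = 51130 C; n(e⁻) = 51130 / 96500 = 0.5298 mol
Cathode: Co²⁺ + 2e⁻ → Co → n(Co) = 0.5298/2 = 0.2649 mol → 15.6 g
Anode: 2Cl⁻ → Cl₂ + 2e⁻ → n(Cl₂) = 0.5298/2 = 0.2649 mol → 5.93 L

15.6 g Co; 5.93 L Cl₂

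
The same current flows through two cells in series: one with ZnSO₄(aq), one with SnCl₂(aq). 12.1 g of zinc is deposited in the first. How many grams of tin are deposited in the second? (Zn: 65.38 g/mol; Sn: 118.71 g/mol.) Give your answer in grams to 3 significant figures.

22.0 g

n(Zn) = 12.1 / 65.38 = 0.1851 mol
Zn²⁺ + 2e⁻ → Zn, so n(e⁻) = 2 × 0.1851 = 0.3702 mol
Since the cells are in series, n(e⁻) in the Sn cell is also 0.3702 mol.
Sn²⁺ + 2e⁻ → Sn, so n(Sn) = 0.3702 / 2 = 0.1851 mol
m(Sn) = 0.1851 × 118.71 = 22.0 g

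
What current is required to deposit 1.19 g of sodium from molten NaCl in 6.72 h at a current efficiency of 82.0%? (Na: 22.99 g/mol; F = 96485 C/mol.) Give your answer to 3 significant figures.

0.252 A

n(Na) = 1.19 / 22.99 = 0.05176 mol
Na⁺ + e⁻ → Na, so n(e⁻) = 0.05176 mol
Q = 0.05176 × 96485 / 0.820 = 6090 C
I = Q / t = 6090 / 24192 s = 0.252 A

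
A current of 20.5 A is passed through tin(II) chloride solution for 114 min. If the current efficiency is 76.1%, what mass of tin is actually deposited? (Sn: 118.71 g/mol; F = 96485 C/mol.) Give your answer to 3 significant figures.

Q = 20.5 × 6840 = 1.402×10^5 C
n(e⁻) = 1.402×10^5 / 96485 = 1.453 mol
Sn²⁺ + 2e⁻ → Sn, so theoretical m(Sn) = 0.7265 × 118.71 = 86.24 g
Actual mass = 76.1% × 86.24 = 65.6 g

65.6 g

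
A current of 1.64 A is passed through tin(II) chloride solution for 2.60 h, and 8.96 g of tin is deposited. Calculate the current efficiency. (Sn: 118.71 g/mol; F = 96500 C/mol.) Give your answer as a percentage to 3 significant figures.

94.9%

Q = 1.64 × 9360 = 15350 C
n(e⁻) = 15350 / 96500 = 0.1591 mol
Sn²⁺ + 2e⁻ → Sn, so theoretical n(Sn) = 0.07955 mol → 9.443 g
Efficiency = 8.96 / 9.443 = 0.9489 = 94.9%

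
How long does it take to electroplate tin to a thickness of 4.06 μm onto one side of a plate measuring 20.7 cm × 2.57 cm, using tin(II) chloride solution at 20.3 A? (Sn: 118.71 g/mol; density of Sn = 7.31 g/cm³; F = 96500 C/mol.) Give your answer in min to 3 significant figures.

Plated area = 20.7 × 2.57 = 53.20 cm²
Volume = 53.20 × 4.06×10⁻⁴ cm = 0.02160 cm³
m(Sn) = 0.02160 × 7.31 = 0.1579 g
n(Sn) = 0.1579 / 118.71 = 0.001330 mol; n(e⁻) = 2 × 0.001330 = 0.002660 mol
Q = 0.002660 × 96500 = 256.7 C
t = 256.7 / 20.3 = 12.65 s = 0.211 min

0.211 min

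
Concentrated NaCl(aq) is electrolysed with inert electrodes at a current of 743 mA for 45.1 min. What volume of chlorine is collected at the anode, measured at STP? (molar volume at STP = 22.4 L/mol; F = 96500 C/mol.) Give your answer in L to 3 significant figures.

0.233 L

Q = 0.743 A × 2706 s = 2011 C
Moles of electrons = 2011 / 96500 = 0.02084 mol
2Cl⁻ → Cl₂ + 2e⁻, so n(Cl₂) = 0.02084 / 2 = 0.01042 mol
V = 0.01042 × 22.4 = 0.2334 L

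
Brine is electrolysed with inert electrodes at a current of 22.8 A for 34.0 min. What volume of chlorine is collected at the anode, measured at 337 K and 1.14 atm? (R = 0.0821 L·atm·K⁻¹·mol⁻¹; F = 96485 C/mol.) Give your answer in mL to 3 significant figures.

5850 mL

Q = It = 22.8 × 2040 = 46510 C
n(e⁻) = 46510 / 96485 = 0.4820 mol
2Cl⁻ → Cl₂ + 2e⁻, so n(Cl₂) = 0.4820 / 2 = 0.2410 mol
V = nRT/P = 0.2410 × 0.0821 × 337 / 1.14 = 5.849 L
= 5850 mL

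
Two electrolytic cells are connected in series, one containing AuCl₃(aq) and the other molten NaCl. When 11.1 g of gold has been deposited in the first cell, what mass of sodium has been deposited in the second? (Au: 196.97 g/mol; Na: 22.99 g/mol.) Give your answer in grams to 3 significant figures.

n(Au) = 11.1 / 196.97 = 0.05635 mol
Au³⁺ + 3e⁻ → Au, so n(e⁻) = 3 × 0.05635 = 0.1691 mol
In series, the same 0.1691 mol of electrons flows through the second cell.
Na⁺ + e⁻ → Na, so n(Na) = 0.1691 mol
m(Na) = 0.1691 × 22.99 = 3.89 g

3.89 g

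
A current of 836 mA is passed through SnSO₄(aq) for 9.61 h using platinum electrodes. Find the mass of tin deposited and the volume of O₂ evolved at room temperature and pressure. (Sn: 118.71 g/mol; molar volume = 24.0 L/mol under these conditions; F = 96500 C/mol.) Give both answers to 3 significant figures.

Q = 0.836 × 34596 = 28920 C; n(e⁻) = 28920 / 96500 = 0.2997 mol
Cathode: Sn²⁺ + 2e⁻ → Sn → n(Sn) = 0.2997/2 = 0.1499 mol → 17.8 g
Anode: 2H₂O → O₂ + 4H⁺ + 4e⁻ → n(O₂) = 0.2997/4 = 0.07493 mol → 1.80 L

17.8 g Sn; 1.80 L O₂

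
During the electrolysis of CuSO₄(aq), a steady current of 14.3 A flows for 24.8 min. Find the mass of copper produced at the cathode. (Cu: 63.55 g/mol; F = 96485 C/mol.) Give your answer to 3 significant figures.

Q = 14.3 A × 1488 s = 21280 C
Moles of electrons = 21280 / 96485 = 0.2206 mol
Cu²⁺ + 2e⁻ → Cu, so n(Cu) = 0.2206 / 2 = 0.1103 mol
m = 0.1103 × 63.55 = 7.01 g

7.01 g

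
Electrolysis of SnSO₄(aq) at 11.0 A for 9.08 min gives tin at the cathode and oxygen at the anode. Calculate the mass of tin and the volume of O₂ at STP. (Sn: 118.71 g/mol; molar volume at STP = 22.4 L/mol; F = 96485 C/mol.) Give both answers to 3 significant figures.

3.69 g Sn; 0.348 L O₂

Q = 11.0 × 544.8 = 5993 C; n(e⁻) = 5993 / 96485 = 0.06211 mol
Cathode: Sn²⁺ + 2e⁻ → Sn → n(Sn) = 0.06211/2 = 0.03106 mol → 3.69 g
Anode: 2H₂O → O₂ + 4H⁺ + 4e⁻ → n(O₂) = 0.06211/4 = 0.01553 mol → 0.348 L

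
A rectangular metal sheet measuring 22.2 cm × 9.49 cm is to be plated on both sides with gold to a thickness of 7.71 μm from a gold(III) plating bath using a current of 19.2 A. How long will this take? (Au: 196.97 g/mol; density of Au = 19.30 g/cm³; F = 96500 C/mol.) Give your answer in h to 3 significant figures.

0.133 h

Plated area = 2 × 22.2 × 9.49 = 421.4 cm²
Volume = 421.4 × 7.71×10⁻⁴ cm = 0.3249 cm³
m(Au) = 0.3249 × 19.30 = 6.271 g
n(Au) = 6.271 / 196.97 = 0.03184 mol; n(e⁻) = 3 × 0.03184 = 0.09552 mol
Q = 0.09552 × 96500 = 9218 C
t = 9218 / 19.2 = 480.1 s = 0.133 h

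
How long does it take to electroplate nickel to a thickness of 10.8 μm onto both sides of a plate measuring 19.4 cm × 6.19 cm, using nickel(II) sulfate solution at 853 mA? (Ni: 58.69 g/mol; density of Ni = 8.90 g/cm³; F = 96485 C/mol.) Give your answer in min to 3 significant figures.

Plated area = 2 × 19.4 × 6.19 = 240.2 cm²
Volume = 240.2 × 10.8×10⁻⁴ cm = 0.2594 cm³
m(Ni) = 0.2594 × 8.90 = 2.309 g
n(Ni) = 2.309 / 58.69 = 0.03934 mol; n(e⁻) = 2 × 0.03934 = 0.07868 mol
Q = 0.07868 × 96485 = 7591 C
t = 7591 / 0.853 = 8899 s = 148 min

148 min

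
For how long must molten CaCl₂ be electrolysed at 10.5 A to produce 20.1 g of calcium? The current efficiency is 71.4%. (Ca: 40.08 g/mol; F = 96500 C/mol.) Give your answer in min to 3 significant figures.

n(Ca) = 20.1 / 40.08 = 0.5015 mol
Ca²⁺ + 2e⁻ → Ca, so n(e⁻) = 2 × 0.5015 = 1.003 mol
Q = 1.003 × 96500 / 0.714 = 1.356×10^5 C
t = Q / I = 1.356×10^5 / 10.5 = 12910 s = 215 min

215 min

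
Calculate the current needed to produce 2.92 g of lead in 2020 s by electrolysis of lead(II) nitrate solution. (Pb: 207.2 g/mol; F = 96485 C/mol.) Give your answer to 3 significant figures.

1.35 A

n(Pb) = 2.92 / 207.2 = 0.01409 mol
Pb²⁺ + 2e⁻ → Pb, so n(e⁻) = 2 × 0.01409 = 0.02818 mol
Q = 0.02818 × 96485 = 2719 C
I = Q / t = 2719 / 2020 s = 1.35 A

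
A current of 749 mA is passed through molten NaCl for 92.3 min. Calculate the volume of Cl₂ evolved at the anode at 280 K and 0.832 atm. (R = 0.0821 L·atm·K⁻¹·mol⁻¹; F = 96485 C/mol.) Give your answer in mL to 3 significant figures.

Q = It = 0.749 × 5538 = 4148 C
n(e⁻) = 4148 / 96485 = 0.04299 mol
2Cl⁻ → Cl₂ + 2e⁻, so n(Cl₂) = 0.04299 / 2 = 0.02150 mol
V = nRT/P = 0.02150 × 0.0821 × 280 / 0.832 = 0.5940 L
= 594 mL

594 mL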